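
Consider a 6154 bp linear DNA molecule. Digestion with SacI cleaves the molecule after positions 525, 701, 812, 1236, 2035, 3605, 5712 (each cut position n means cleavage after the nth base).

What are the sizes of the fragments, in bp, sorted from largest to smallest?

2107, 1570, 799, 525, 442, 424, 176, 111 bp

Linear molecule, 7 cuts → 8 fragments:
  525 − 0 = 525 bp
  701 − 525 = 176 bp
  812 − 701 = 111 bp
  1236 − 812 = 424 bp
  2035 − 1236 = 799 bp
  3605 − 2035 = 1570 bp
  5712 − 3605 = 2107 bp
  6154 − 5712 = 442 bp
Sorted largest to smallest: 2107, 1570, 799, 525, 442, 424, 176, 111 bp.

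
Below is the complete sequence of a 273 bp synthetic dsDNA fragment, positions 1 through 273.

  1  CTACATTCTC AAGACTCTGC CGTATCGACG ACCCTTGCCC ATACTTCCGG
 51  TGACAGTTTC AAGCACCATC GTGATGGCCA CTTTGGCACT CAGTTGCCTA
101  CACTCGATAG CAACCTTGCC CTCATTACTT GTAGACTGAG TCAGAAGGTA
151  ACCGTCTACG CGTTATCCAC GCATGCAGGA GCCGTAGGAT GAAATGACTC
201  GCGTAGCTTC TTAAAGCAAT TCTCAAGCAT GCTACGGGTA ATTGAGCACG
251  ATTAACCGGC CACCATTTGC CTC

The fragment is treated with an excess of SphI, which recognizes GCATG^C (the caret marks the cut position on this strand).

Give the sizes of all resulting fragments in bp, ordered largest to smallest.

SphI sites (GCATGC) start at positions 171, 227.
SphI cuts after base 5 of each site (before the last base), so after positions 175, 231.
Linear molecule, 2 cuts → 3 fragments:
  1–175 → 175 bp
  176–231 → 56 bp
  232–273 → 42 bp
Sorted largest to smallest: 175, 56, 42 bp.

175, 56, 42 bp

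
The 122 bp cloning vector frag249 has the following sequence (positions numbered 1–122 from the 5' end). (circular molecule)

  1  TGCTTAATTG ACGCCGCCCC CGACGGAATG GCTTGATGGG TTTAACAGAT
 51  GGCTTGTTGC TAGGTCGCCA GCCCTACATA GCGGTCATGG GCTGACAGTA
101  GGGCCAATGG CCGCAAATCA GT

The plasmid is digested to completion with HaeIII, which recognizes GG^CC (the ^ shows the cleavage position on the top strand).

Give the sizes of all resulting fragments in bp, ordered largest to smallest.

115, 7 bp

HaeIII sites (GGCC) start at positions 102, 109.
HaeIII cuts after base 2 of each site, so after positions 103, 110.
Circular molecule, 2 cuts → 2 fragments:
  104–110 → 7 bp
  111–122 then 1–103 → 12 + 103 = 115 bp
Sorted largest to smallest: 115, 7 bp.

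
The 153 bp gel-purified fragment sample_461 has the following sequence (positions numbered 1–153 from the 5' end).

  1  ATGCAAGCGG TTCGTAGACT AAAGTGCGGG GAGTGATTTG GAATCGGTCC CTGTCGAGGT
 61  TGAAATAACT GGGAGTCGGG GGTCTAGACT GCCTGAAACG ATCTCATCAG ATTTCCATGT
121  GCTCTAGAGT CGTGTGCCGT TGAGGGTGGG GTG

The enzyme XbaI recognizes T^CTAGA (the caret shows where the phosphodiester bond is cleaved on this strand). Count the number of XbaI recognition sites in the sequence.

TCTAGA occurs starting at positions 83, 123.
XbaI cuts at 2 sites.

2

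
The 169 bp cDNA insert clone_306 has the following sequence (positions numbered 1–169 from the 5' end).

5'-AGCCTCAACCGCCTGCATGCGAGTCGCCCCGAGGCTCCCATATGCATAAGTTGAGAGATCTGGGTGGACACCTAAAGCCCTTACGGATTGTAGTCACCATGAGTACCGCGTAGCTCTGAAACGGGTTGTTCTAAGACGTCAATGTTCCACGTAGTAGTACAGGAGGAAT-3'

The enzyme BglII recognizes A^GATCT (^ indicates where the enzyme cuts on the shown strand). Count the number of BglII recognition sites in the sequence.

1

AGATCT occurs starting at position 56.
BglII cuts at 1 site.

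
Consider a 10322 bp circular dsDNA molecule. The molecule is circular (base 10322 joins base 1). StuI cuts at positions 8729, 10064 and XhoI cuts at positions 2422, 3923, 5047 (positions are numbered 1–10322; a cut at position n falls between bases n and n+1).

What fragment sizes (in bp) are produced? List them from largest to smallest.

3682, 2680, 1501, 1335, 1124 bp

Combined cut positions (sorted): 2422, 3923, 5047, 8729, 10064.
Circular molecule, 5 cuts → 5 fragments:
  3923 − 2422 = 1501 bp
  5047 − 3923 = 1124 bp
  8729 − 5047 = 3682 bp
  10064 − 8729 = 1335 bp
  wrap: 10322 − 10064 + 2422 = 2680 bp
Sorted largest to smallest: 3682, 2680, 1501, 1335, 1124 bp.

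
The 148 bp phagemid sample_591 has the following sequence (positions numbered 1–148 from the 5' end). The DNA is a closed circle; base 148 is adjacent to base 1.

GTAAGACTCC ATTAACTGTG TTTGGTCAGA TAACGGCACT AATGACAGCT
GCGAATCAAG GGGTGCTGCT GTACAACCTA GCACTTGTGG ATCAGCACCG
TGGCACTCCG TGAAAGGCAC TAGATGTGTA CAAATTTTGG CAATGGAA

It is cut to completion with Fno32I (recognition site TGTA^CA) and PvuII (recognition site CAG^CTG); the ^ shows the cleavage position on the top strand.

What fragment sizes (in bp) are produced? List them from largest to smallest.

66, 57, 25 bp

Fno32I sites (TGTACA) start at positions 70, 127.
Fno32I cuts after base 4 of each site, so after positions 73, 130.
The PvuII site (CAGCTG) starts at position 46.
PvuII cuts after base 3 of each site, so after position 48.
Combined cut positions: 48, 73, 130.
Circular molecule, 3 cuts → 3 fragments:
  49–73 → 25 bp
  74–130 → 57 bp
  131–148 then 1–48 → 18 + 48 = 66 bp
Sorted largest to smallest: 66, 57, 25 bp.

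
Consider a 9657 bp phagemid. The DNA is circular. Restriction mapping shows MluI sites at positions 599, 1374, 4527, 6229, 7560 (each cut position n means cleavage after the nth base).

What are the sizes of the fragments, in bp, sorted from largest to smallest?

Circular molecule, 5 cuts → 5 fragments:
  1374 − 599 = 775 bp
  4527 − 1374 = 3153 bp
  6229 − 4527 = 1702 bp
  7560 − 6229 = 1331 bp
  wrap: 9657 − 7560 + 599 = 2696 bp
Sorted largest to smallest: 3153, 2696, 1702, 1331, 775 bp.

3153, 2696, 1702, 1331, 775 bp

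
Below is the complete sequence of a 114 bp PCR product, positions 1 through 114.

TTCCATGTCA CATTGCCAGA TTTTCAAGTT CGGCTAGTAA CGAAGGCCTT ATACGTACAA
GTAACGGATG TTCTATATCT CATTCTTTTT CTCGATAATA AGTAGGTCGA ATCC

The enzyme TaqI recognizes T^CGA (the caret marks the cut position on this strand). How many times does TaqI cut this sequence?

TCGA occurs starting at positions 92, 107.
TaqI cuts at 2 sites.

2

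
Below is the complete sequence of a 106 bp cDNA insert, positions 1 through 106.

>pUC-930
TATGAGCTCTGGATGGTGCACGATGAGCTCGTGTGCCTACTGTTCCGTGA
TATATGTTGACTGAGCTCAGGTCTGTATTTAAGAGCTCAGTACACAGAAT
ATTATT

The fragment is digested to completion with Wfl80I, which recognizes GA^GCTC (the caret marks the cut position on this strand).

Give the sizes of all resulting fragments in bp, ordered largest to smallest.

Wfl80I sites (GAGCTC) start at positions 4, 25, 63, 83.
Wfl80I cuts after base 2 of each site, so after positions 5, 26, 64, 84.
Linear molecule, 4 cuts → 5 fragments:
  1–5 → 5 bp
  6–26 → 21 bp
  27–64 → 38 bp
  65–84 → 20 bp
  85–106 → 22 bp
Sorted largest to smallest: 38, 22, 21, 20, 5 bp.

38, 22, 21, 20, 5 bp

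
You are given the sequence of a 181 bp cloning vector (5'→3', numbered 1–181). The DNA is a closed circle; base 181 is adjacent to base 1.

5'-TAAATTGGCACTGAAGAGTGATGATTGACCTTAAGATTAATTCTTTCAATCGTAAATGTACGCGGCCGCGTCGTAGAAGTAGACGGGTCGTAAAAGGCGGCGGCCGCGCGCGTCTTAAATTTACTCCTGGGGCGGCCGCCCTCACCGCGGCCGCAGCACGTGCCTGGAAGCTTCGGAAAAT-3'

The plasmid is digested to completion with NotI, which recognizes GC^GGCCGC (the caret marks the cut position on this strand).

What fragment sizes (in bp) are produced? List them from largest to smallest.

NotI sites (GCGGCCGC) start at positions 62, 100, 132, 147.
NotI cuts after base 2 of each site, so after positions 63, 101, 133, 148.
Circular molecule, 4 cuts → 4 fragments:
  64–101 → 38 bp
  102–133 → 32 bp
  134–148 → 15 bp
  149–181 then 1–63 → 33 + 63 = 96 bp
Sorted largest to smallest: 96, 38, 32, 15 bp.

96, 38, 32, 15 bp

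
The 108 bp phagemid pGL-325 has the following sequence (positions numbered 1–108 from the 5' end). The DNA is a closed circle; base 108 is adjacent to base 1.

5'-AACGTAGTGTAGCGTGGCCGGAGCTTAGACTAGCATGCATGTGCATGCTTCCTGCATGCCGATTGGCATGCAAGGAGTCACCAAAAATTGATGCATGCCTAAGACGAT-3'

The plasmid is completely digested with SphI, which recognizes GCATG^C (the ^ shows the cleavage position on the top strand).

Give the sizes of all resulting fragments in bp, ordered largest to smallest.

48, 27, 12, 11, 10 bp

SphI sites (GCATGC) start at positions 33, 43, 54, 66, 93.
SphI cuts after base 5 of each site (before the last base), so after positions 37, 47, 58, 70, 97.
Circular molecule, 5 cuts → 5 fragments:
  38–47 → 10 bp
  48–58 → 11 bp
  59–70 → 12 bp
  71–97 → 27 bp
  98–108 then 1–37 → 11 + 37 = 48 bp
Sorted largest to smallest: 48, 27, 12, 11, 10 bp.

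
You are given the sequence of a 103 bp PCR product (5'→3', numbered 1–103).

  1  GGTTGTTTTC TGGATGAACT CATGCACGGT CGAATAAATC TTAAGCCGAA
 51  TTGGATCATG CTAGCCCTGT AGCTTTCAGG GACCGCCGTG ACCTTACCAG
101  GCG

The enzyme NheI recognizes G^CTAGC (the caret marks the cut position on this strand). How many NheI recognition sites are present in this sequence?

GCTAGC occurs starting at position 60.
NheI cuts at 1 site.

1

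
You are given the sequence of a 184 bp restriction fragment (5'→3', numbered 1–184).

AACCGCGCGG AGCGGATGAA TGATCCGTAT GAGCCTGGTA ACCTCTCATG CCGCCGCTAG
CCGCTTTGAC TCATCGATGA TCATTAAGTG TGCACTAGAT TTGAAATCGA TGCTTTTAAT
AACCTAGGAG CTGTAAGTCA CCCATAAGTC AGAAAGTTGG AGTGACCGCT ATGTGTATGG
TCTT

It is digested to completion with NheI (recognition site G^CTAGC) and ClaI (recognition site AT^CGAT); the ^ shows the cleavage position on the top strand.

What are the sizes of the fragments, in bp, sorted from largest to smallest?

77, 56, 33, 18 bp

The NheI site (GCTAGC) starts at position 56.
NheI cuts after the first base of each site, so after position 56.
ClaI sites (ATCGAT) start at positions 73, 106.
ClaI cuts after base 2 of each site, so after positions 74, 107.
Combined cut positions: 56, 74, 107.
Linear molecule, 3 cuts → 4 fragments:
  1–56 → 56 bp
  57–74 → 18 bp
  75–107 → 33 bp
  108–184 → 77 bp
Sorted largest to smallest: 77, 56, 33, 18 bp.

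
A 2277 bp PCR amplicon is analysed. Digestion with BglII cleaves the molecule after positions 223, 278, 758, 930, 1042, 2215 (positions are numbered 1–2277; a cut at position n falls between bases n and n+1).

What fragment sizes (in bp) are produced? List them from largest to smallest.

1173, 480, 223, 172, 112, 62, 55 bp

Linear molecule, 6 cuts → 7 fragments:
  223 − 0 = 223 bp
  278 − 223 = 55 bp
  758 − 278 = 480 bp
  930 − 758 = 172 bp
  1042 − 930 = 112 bp
  2215 − 1042 = 1173 bp
  2277 − 2215 = 62 bp
Sorted largest to smallest: 1173, 480, 223, 172, 112, 62, 55 bp.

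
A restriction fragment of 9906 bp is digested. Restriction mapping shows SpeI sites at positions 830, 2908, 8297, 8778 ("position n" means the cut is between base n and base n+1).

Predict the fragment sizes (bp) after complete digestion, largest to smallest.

Linear molecule, 4 cuts → 5 fragments:
  830 − 0 = 830 bp
  2908 − 830 = 2078 bp
  8297 − 2908 = 5389 bp
  8778 − 8297 = 481 bp
  9906 − 8778 = 1128 bp
Sorted largest to smallest: 5389, 2078, 1128, 830, 481 bp.

5389, 2078, 1128, 830, 481 bp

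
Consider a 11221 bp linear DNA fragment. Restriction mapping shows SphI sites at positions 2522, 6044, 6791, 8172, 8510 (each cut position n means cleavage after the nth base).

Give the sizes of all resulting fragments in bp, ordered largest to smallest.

3522, 2711, 2522, 1381, 747, 338 bp

Linear molecule, 5 cuts → 6 fragments:
  2522 − 0 = 2522 bp
  6044 − 2522 = 3522 bp
  6791 − 6044 = 747 bp
  8172 − 6791 = 1381 bp
  8510 − 8172 = 338 bp
  11221 − 8510 = 2711 bp
Sorted largest to smallest: 3522, 2711, 2522, 1381, 747, 338 bp.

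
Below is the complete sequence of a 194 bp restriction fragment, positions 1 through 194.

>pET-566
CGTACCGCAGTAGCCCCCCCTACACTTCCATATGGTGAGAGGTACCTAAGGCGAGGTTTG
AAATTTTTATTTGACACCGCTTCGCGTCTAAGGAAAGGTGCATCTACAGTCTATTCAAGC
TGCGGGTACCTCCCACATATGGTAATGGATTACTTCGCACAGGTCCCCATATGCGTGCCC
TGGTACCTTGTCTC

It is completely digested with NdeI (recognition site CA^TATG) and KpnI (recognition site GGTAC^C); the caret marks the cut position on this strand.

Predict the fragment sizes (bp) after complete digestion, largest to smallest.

84, 32, 30, 17, 15, 8, 8 bp

NdeI sites (CATATG) start at positions 29, 136, 168.
NdeI cuts after base 2 of each site, so after positions 30, 137, 169.
KpnI sites (GGTACC) start at positions 41, 125, 182.
KpnI cuts after base 5 of each site (before the last base), so after positions 45, 129, 186.
Combined cut positions: 30, 45, 129, 137, 169, 186.
Linear molecule, 6 cuts → 7 fragments:
  1–30 → 30 bp
  31–45 → 15 bp
  46–129 → 84 bp
  130–137 → 8 bp
  138–169 → 32 bp
  170–186 → 17 bp
  187–194 → 8 bp
Sorted largest to smallest: 84, 32, 30, 17, 15, 8, 8 bp.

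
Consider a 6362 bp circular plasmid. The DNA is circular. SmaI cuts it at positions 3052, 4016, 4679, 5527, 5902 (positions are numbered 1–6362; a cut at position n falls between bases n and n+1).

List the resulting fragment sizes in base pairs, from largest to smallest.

3512, 964, 848, 663, 375 bp

Circular molecule, 5 cuts → 5 fragments:
  4016 − 3052 = 964 bp
  4679 − 4016 = 663 bp
  5527 − 4679 = 848 bp
  5902 − 5527 = 375 bp
  wrap: 6362 − 5902 + 3052 = 3512 bp
Sorted largest to smallest: 3512, 964, 848, 663, 375 bp.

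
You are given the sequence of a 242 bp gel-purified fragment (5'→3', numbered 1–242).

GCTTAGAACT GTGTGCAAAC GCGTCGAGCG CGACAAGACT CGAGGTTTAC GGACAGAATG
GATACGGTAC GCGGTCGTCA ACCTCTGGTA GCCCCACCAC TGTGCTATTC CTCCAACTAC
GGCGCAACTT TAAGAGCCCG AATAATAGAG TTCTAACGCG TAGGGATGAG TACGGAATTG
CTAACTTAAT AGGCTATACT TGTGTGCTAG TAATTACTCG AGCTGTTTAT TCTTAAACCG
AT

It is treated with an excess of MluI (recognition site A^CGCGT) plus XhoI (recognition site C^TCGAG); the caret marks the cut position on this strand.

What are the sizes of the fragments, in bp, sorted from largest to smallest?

MluI sites (ACGCGT) start at positions 19, 156.
MluI cuts after the first base of each site, so after positions 19, 156.
XhoI sites (CTCGAG) start at positions 39, 217.
XhoI cuts after the first base of each site, so after positions 39, 217.
Combined cut positions: 19, 39, 156, 217.
Linear molecule, 4 cuts → 5 fragments:
  1–19 → 19 bp
  20–39 → 20 bp
  40–156 → 117 bp
  157–217 → 61 bp
  218–242 → 25 bp
Sorted largest to smallest: 117, 61, 25, 20, 19 bp.

117, 61, 25, 20, 19 bp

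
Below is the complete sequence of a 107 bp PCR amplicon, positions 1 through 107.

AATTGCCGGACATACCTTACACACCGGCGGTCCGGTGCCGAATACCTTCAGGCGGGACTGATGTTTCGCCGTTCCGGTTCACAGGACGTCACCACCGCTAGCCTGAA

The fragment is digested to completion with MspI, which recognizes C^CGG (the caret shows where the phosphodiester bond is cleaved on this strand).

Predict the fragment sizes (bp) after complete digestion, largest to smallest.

42, 33, 18, 8, 6 bp

MspI sites (CCGG) start at positions 6, 24, 32, 74.
MspI cuts after the first base of each site, so after positions 6, 24, 32, 74.
Linear molecule, 4 cuts → 5 fragments:
  1–6 → 6 bp
  7–24 → 18 bp
  25–32 → 8 bp
  33–74 → 42 bp
  75–107 → 33 bp
Sorted largest to smallest: 42, 33, 18, 8, 6 bp.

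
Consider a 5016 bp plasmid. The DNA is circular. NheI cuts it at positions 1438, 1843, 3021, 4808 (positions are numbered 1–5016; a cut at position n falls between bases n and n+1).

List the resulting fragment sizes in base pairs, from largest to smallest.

Circular molecule, 4 cuts → 4 fragments:
  1843 − 1438 = 405 bp
  3021 − 1843 = 1178 bp
  4808 − 3021 = 1787 bp
  wrap: 5016 − 4808 + 1438 = 1646 bp
Sorted largest to smallest: 1787, 1646, 1178, 405 bp.

1787, 1646, 1178, 405 bp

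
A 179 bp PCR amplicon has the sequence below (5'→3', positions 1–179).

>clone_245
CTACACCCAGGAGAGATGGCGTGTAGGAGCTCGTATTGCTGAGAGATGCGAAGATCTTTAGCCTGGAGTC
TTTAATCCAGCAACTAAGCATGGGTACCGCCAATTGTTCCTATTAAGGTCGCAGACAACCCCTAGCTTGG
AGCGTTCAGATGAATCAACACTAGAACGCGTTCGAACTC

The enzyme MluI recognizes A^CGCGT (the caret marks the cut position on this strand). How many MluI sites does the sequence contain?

ACGCGT occurs starting at position 166.
MluI cuts at 1 site.

1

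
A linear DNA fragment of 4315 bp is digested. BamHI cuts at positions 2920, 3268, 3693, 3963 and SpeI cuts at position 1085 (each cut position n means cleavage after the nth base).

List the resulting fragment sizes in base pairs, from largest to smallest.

1835, 1085, 425, 352, 348, 270 bp

Combined cut positions (sorted): 1085, 2920, 3268, 3693, 3963.
Linear molecule, 5 cuts → 6 fragments:
  1085 − 0 = 1085 bp
  2920 − 1085 = 1835 bp
  3268 − 2920 = 348 bp
  3693 − 3268 = 425 bp
  3963 − 3693 = 270 bp
  4315 − 3963 = 352 bp
Sorted largest to smallest: 1835, 1085, 425, 352, 348, 270 bp.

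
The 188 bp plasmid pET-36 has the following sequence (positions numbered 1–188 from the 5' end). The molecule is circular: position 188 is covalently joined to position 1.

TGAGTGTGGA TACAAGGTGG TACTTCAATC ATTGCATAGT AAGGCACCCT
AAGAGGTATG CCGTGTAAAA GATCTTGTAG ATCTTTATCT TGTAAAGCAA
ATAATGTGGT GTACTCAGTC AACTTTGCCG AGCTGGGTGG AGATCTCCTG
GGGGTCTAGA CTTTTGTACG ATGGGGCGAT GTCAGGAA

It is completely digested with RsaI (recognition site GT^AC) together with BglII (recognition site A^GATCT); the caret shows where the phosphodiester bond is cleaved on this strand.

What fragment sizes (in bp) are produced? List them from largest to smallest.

RsaI sites (GTAC) start at positions 20, 111, 166.
RsaI cuts after base 2 of each site, so after positions 21, 112, 167.
BglII sites (AGATCT) start at positions 70, 79, 141.
BglII cuts after the first base of each site, so after positions 70, 79, 141.
Combined cut positions: 21, 70, 79, 112, 141, 167.
Circular molecule, 6 cuts → 6 fragments:
  22–70 → 49 bp
  71–79 → 9 bp
  80–112 → 33 bp
  113–141 → 29 bp
  142–167 → 26 bp
  168–188 then 1–21 → 21 + 21 = 42 bp
Sorted largest to smallest: 49, 42, 33, 29, 26, 9 bp.

49, 42, 33, 29, 26, 9 bp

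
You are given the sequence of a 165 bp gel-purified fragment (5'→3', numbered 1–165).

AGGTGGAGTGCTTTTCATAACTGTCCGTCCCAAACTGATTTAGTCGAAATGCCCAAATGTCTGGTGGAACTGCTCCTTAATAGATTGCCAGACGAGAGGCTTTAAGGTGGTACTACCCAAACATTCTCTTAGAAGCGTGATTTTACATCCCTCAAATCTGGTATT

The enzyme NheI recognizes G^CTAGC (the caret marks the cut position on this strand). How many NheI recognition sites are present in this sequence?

No occurrence of GCTAGC is present in the sequence.
NheI does not cut: 0 sites.

0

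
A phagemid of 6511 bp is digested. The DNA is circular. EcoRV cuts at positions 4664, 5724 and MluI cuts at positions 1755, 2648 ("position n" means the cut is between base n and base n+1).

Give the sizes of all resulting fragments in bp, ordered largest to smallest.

2542, 2016, 1060, 893 bp

Combined cut positions (sorted): 1755, 2648, 4664, 5724.
Circular molecule, 4 cuts → 4 fragments:
  2648 − 1755 = 893 bp
  4664 − 2648 = 2016 bp
  5724 − 4664 = 1060 bp
  wrap: 6511 − 5724 + 1755 = 2542 bp
Sorted largest to smallest: 2542, 2016, 1060, 893 bp.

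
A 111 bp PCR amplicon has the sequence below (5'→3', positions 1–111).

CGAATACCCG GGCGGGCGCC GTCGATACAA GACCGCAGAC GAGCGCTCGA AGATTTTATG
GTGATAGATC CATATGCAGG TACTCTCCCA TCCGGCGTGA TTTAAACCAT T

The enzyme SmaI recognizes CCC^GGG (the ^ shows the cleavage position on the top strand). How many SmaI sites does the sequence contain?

CCCGGG occurs starting at position 7.
SmaI cuts at 1 site.

1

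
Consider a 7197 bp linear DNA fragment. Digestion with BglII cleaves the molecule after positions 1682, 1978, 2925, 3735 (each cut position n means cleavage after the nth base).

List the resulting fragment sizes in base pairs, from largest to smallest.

3462, 1682, 947, 810, 296 bp

Linear molecule, 4 cuts → 5 fragments:
  1682 − 0 = 1682 bp
  1978 − 1682 = 296 bp
  2925 − 1978 = 947 bp
  3735 − 2925 = 810 bp
  7197 − 3735 = 3462 bp
Sorted largest to smallest: 3462, 1682, 947, 810, 296 bp.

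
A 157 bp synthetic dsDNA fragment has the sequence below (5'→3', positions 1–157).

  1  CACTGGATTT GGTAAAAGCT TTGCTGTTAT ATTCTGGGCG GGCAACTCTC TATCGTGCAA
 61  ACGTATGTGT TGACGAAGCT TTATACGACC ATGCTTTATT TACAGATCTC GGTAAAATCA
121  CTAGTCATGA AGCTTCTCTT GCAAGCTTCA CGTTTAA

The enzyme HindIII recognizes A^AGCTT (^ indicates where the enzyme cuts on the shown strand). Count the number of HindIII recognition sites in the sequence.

AAGCTT occurs starting at positions 16, 76, 130, 143.
HindIII cuts at 4 sites.

4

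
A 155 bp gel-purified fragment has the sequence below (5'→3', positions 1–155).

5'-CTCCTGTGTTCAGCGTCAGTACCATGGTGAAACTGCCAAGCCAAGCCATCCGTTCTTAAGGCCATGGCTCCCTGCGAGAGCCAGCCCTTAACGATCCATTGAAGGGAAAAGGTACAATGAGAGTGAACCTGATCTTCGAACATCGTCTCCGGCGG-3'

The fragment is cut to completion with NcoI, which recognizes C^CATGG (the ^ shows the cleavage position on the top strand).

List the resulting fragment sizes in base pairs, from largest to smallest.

NcoI sites (CCATGG) start at positions 22, 62.
NcoI cuts after the first base of each site, so after positions 22, 62.
Linear molecule, 2 cuts → 3 fragments:
  1–22 → 22 bp
  23–62 → 40 bp
  63–155 → 93 bp
Sorted largest to smallest: 93, 40, 22 bp.

93, 40, 22 bp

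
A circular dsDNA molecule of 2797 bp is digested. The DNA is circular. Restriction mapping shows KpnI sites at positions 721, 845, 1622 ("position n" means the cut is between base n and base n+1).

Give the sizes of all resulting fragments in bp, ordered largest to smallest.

1896, 777, 124 bp

Circular molecule, 3 cuts → 3 fragments:
  845 − 721 = 124 bp
  1622 − 845 = 777 bp
  wrap: 2797 − 1622 + 721 = 1896 bp
Sorted largest to smallest: 1896, 777, 124 bp.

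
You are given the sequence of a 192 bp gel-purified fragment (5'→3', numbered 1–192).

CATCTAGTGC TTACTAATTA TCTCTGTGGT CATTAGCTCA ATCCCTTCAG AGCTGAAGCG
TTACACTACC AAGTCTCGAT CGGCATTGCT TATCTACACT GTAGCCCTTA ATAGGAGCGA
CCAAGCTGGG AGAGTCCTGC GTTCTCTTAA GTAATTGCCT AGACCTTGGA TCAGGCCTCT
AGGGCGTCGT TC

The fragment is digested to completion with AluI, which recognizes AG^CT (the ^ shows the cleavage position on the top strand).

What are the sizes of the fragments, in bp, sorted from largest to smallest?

73, 67, 36, 16 bp

AluI sites (AGCT) start at positions 35, 51, 124.
AluI cuts after base 2 of each site, so after positions 36, 52, 125.
Linear molecule, 3 cuts → 4 fragments:
  1–36 → 36 bp
  37–52 → 16 bp
  53–125 → 73 bp
  126–192 → 67 bp
Sorted largest to smallest: 73, 67, 36, 16 bp.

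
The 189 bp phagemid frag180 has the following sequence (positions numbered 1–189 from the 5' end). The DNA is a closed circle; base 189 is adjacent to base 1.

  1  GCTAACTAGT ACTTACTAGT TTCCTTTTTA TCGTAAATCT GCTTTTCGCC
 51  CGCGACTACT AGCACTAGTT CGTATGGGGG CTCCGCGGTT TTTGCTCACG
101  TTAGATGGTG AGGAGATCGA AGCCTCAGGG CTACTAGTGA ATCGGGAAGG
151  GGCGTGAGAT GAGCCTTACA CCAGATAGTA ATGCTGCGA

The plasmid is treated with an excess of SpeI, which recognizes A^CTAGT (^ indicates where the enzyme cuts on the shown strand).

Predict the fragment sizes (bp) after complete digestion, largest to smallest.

SpeI sites (ACTAGT) start at positions 5, 15, 64, 133.
SpeI cuts after the first base of each site, so after positions 5, 15, 64, 133.
Circular molecule, 4 cuts → 4 fragments:
  6–15 → 10 bp
  16–64 → 49 bp
  65–133 → 69 bp
  134–189 then 1–5 → 56 + 5 = 61 bp
Sorted largest to smallest: 69, 61, 49, 10 bp.

69, 61, 49, 10 bp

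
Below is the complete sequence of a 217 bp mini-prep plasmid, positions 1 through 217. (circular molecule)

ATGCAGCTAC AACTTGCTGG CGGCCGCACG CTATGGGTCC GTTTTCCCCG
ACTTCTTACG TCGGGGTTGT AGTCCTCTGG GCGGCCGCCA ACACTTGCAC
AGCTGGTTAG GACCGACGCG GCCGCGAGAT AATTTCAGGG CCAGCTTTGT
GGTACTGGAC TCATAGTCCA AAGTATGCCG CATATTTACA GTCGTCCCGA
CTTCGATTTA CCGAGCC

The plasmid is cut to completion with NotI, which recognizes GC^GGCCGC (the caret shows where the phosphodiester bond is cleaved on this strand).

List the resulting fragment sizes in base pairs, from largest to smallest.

NotI sites (GCGGCCGC) start at positions 20, 81, 118.
NotI cuts after base 2 of each site, so after positions 21, 82, 119.
Circular molecule, 3 cuts → 3 fragments:
  22–82 → 61 bp
  83–119 → 37 bp
  120–217 then 1–21 → 98 + 21 = 119 bp
Sorted largest to smallest: 119, 61, 37 bp.

119, 61, 37 bp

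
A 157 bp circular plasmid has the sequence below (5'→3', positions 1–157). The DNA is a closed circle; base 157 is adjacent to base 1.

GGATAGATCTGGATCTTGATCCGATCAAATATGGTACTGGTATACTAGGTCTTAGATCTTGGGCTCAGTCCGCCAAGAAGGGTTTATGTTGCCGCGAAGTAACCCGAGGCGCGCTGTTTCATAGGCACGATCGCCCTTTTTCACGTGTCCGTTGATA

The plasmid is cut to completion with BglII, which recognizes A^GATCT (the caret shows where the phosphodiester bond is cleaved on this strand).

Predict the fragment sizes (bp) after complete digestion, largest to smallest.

BglII sites (AGATCT) start at positions 5, 54.
BglII cuts after the first base of each site, so after positions 5, 54.
Circular molecule, 2 cuts → 2 fragments:
  6–54 → 49 bp
  55–157 then 1–5 → 103 + 5 = 108 bp
Sorted largest to smallest: 108, 49 bp.

108, 49 bp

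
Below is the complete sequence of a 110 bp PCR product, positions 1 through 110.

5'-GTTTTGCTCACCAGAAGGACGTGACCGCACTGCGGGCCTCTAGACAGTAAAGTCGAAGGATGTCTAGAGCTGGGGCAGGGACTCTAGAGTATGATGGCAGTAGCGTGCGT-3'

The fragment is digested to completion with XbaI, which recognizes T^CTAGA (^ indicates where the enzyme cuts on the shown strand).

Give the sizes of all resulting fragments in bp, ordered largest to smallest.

39, 27, 24, 20 bp

XbaI sites (TCTAGA) start at positions 39, 63, 83.
XbaI cuts after the first base of each site, so after positions 39, 63, 83.
Linear molecule, 3 cuts → 4 fragments:
  1–39 → 39 bp
  40–63 → 24 bp
  64–83 → 20 bp
  84–110 → 27 bp
Sorted largest to smallest: 39, 27, 24, 20 bp.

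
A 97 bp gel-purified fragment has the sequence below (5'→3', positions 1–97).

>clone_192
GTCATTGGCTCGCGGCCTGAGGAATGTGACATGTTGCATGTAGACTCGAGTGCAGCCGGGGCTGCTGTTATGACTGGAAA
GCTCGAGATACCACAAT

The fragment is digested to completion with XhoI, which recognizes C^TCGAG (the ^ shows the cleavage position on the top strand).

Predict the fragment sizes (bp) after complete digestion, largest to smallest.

45, 37, 15 bp

XhoI sites (CTCGAG) start at positions 45, 82.
XhoI cuts after the first base of each site, so after positions 45, 82.
Linear molecule, 2 cuts → 3 fragments:
  1–45 → 45 bp
  46–82 → 37 bp
  83–97 → 15 bp
Sorted largest to smallest: 45, 37, 15 bp.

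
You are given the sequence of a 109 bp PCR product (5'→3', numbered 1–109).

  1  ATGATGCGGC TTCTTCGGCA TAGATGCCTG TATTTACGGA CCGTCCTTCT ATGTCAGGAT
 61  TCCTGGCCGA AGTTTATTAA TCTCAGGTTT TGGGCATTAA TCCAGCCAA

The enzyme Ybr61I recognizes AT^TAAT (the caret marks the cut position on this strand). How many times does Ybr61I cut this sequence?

2

ATTAAT occurs starting at positions 76, 96.
Ybr61I cuts at 2 sites.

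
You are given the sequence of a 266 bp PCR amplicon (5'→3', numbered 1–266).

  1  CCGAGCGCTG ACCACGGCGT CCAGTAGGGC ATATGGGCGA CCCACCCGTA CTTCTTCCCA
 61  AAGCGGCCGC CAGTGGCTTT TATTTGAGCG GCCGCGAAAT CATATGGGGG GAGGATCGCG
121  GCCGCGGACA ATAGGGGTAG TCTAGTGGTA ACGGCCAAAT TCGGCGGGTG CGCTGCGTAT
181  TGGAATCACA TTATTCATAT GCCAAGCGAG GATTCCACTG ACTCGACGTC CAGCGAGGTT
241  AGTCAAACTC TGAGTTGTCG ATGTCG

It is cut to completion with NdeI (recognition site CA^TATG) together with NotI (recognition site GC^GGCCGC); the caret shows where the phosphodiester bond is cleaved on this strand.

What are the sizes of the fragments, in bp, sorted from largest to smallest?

NdeI sites (CATATG) start at positions 30, 101, 196.
NdeI cuts after base 2 of each site, so after positions 31, 102, 197.
NotI sites (GCGGCCGC) start at positions 63, 88, 118.
NotI cuts after base 2 of each site, so after positions 64, 89, 119.
Combined cut positions: 31, 64, 89, 102, 119, 197.
Linear molecule, 6 cuts → 7 fragments:
  1–31 → 31 bp
  32–64 → 33 bp
  65–89 → 25 bp
  90–102 → 13 bp
  103–119 → 17 bp
  120–197 → 78 bp
  198–266 → 69 bp
Sorted largest to smallest: 78, 69, 33, 31, 25, 17, 13 bp.

78, 69, 33, 31, 25, 17, 13 bp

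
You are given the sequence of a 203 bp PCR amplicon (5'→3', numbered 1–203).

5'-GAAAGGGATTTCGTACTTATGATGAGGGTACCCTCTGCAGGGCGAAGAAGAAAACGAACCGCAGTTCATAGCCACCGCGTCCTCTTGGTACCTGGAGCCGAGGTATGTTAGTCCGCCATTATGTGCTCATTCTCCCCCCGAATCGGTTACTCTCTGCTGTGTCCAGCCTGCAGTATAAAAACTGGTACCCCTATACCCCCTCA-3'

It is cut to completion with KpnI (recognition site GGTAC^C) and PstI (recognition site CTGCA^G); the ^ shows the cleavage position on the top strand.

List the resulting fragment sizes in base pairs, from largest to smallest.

81, 52, 31, 16, 15, 8 bp

KpnI sites (GGTACC) start at positions 27, 87, 184.
KpnI cuts after base 5 of each site (before the last base), so after positions 31, 91, 188.
PstI sites (CTGCAG) start at positions 35, 168.
PstI cuts after base 5 of each site (before the last base), so after positions 39, 172.
Combined cut positions: 31, 39, 91, 172, 188.
Linear molecule, 5 cuts → 6 fragments:
  1–31 → 31 bp
  32–39 → 8 bp
  40–91 → 52 bp
  92–172 → 81 bp
  173–188 → 16 bp
  189–203 → 15 bp
Sorted largest to smallest: 81, 52, 31, 16, 15, 8 bp.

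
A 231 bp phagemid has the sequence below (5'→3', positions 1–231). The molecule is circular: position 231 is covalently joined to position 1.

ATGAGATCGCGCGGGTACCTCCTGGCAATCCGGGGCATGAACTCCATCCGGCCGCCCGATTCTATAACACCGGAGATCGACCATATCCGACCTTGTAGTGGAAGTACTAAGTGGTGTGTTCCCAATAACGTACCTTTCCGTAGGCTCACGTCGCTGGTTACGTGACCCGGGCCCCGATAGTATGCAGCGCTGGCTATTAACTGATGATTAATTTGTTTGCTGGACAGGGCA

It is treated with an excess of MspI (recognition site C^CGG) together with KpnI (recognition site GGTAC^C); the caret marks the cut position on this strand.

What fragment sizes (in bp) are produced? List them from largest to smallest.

97, 82, 22, 18, 12 bp

MspI sites (CCGG) start at positions 30, 48, 70, 167.
MspI cuts after the first base of each site, so after positions 30, 48, 70, 167.
The KpnI site (GGTACC) starts at position 14.
KpnI cuts after base 5 of each site (before the last base), so after position 18.
Combined cut positions: 18, 30, 48, 70, 167.
Circular molecule, 5 cuts → 5 fragments:
  19–30 → 12 bp
  31–48 → 18 bp
  49–70 → 22 bp
  71–167 → 97 bp
  168–231 then 1–18 → 64 + 18 = 82 bp
Sorted largest to smallest: 97, 82, 22, 18, 12 bp.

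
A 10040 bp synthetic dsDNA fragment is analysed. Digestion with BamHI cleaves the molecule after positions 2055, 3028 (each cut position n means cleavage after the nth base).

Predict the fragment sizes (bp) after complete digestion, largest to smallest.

Linear molecule, 2 cuts → 3 fragments:
  2055 − 0 = 2055 bp
  3028 − 2055 = 973 bp
  10040 − 3028 = 7012 bp
Sorted largest to smallest: 7012, 2055, 973 bp.

7012, 2055, 973 bp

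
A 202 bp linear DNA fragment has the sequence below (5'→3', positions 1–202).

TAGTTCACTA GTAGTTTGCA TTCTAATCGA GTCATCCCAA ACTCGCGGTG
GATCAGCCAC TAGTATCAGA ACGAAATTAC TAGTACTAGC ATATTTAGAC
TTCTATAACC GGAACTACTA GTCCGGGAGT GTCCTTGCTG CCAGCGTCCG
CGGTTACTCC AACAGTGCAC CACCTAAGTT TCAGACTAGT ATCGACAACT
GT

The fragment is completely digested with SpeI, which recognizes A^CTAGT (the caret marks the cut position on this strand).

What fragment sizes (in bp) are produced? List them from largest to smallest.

SpeI sites (ACTAGT) start at positions 7, 59, 79, 117, 185.
SpeI cuts after the first base of each site, so after positions 7, 59, 79, 117, 185.
Linear molecule, 5 cuts → 6 fragments:
  1–7 → 7 bp
  8–59 → 52 bp
  60–79 → 20 bp
  80–117 → 38 bp
  118–185 → 68 bp
  186–202 → 17 bp
Sorted largest to smallest: 68, 52, 38, 20, 17, 7 bp.

68, 52, 38, 20, 17, 7 bp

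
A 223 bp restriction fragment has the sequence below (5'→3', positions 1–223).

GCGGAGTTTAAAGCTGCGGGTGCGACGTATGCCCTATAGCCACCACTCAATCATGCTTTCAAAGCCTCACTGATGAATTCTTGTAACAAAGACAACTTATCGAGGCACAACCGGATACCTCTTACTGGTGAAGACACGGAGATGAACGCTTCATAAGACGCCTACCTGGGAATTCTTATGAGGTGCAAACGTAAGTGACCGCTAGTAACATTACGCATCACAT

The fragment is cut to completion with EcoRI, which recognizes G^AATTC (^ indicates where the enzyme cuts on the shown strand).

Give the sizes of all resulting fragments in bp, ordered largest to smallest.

95, 75, 53 bp

EcoRI sites (GAATTC) start at positions 75, 170.
EcoRI cuts after the first base of each site, so after positions 75, 170.
Linear molecule, 2 cuts → 3 fragments:
  1–75 → 75 bp
  76–170 → 95 bp
  171–223 → 53 bp
Sorted largest to smallest: 95, 75, 53 bp.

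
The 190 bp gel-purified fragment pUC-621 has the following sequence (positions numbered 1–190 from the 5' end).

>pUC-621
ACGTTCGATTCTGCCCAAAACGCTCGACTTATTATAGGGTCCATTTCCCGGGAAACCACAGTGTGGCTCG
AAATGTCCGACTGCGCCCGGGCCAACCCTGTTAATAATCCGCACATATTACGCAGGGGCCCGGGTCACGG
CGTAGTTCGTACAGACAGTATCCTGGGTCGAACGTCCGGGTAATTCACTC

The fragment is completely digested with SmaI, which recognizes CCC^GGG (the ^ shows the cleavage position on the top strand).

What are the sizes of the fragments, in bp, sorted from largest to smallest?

SmaI sites (CCCGGG) start at positions 47, 86, 129.
SmaI cuts after base 3 of each site, so after positions 49, 88, 131.
Linear molecule, 3 cuts → 4 fragments:
  1–49 → 49 bp
  50–88 → 39 bp
  89–131 → 43 bp
  132–190 → 59 bp
Sorted largest to smallest: 59, 49, 43, 39 bp.

59, 49, 43, 39 bp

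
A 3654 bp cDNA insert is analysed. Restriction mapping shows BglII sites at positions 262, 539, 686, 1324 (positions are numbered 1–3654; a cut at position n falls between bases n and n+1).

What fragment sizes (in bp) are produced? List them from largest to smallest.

Linear molecule, 4 cuts → 5 fragments:
  262 − 0 = 262 bp
  539 − 262 = 277 bp
  686 − 539 = 147 bp
  1324 − 686 = 638 bp
  3654 − 1324 = 2330 bp
Sorted largest to smallest: 2330, 638, 277, 262, 147 bp.

2330, 638, 277, 262, 147 bp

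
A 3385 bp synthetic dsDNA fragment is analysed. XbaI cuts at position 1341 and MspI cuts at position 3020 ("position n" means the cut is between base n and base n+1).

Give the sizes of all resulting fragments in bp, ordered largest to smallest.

1679, 1341, 365 bp

Combined cut positions (sorted): 1341, 3020.
Linear molecule, 2 cuts → 3 fragments:
  1341 − 0 = 1341 bp
  3020 − 1341 = 1679 bp
  3385 − 3020 = 365 bp
Sorted largest to smallest: 1679, 1341, 365 bp.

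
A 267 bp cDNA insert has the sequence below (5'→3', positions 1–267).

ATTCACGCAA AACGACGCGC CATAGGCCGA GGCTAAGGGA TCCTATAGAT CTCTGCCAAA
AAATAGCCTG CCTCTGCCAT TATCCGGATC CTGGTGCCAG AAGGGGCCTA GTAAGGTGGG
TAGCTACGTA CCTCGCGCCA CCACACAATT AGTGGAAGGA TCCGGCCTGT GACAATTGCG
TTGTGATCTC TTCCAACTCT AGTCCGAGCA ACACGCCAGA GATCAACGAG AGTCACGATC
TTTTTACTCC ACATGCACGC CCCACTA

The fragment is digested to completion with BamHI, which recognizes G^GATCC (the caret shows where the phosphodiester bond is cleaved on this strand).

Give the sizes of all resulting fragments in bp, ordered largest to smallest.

109, 72, 48, 38 bp

BamHI sites (GGATCC) start at positions 38, 86, 158.
BamHI cuts after the first base of each site, so after positions 38, 86, 158.
Linear molecule, 3 cuts → 4 fragments:
  1–38 → 38 bp
  39–86 → 48 bp
  87–158 → 72 bp
  159–267 → 109 bp
Sorted largest to smallest: 109, 72, 48, 38 bp.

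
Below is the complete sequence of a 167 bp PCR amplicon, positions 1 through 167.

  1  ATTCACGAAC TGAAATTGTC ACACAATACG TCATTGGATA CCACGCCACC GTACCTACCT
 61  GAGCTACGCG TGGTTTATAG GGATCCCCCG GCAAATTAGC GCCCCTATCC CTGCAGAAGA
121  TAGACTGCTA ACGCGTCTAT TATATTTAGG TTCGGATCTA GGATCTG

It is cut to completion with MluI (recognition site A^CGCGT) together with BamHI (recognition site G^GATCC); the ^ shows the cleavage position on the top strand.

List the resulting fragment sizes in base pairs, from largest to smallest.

66, 50, 36, 15 bp

MluI sites (ACGCGT) start at positions 66, 131.
MluI cuts after the first base of each site, so after positions 66, 131.
The BamHI site (GGATCC) starts at position 81.
BamHI cuts after the first base of each site, so after position 81.
Combined cut positions: 66, 81, 131.
Linear molecule, 3 cuts → 4 fragments:
  1–66 → 66 bp
  67–81 → 15 bp
  82–131 → 50 bp
  132–167 → 36 bp
Sorted largest to smallest: 66, 50, 36, 15 bp.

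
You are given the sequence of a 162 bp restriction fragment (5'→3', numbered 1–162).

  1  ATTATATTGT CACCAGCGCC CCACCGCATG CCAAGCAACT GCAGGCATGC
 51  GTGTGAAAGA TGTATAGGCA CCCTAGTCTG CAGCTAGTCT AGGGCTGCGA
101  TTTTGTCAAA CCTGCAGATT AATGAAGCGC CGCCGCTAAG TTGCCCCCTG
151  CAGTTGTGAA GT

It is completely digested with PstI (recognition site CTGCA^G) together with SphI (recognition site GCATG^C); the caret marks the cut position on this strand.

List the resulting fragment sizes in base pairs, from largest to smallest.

PstI sites (CTGCAG) start at positions 39, 78, 112, 148.
PstI cuts after base 5 of each site (before the last base), so after positions 43, 82, 116, 152.
SphI sites (GCATGC) start at positions 26, 45.
SphI cuts after base 5 of each site (before the last base), so after positions 30, 49.
Combined cut positions: 30, 43, 49, 82, 116, 152.
Linear molecule, 6 cuts → 7 fragments:
  1–30 → 30 bp
  31–43 → 13 bp
  44–49 → 6 bp
  50–82 → 33 bp
  83–116 → 34 bp
  117–152 → 36 bp
  153–162 → 10 bp
Sorted largest to smallest: 36, 34, 33, 30, 13, 10, 6 bp.

36, 34, 33, 30, 13, 10, 6 bp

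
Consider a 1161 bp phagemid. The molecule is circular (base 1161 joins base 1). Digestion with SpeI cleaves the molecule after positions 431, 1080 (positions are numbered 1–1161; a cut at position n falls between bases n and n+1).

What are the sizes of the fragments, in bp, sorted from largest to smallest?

649, 512 bp

Circular molecule, 2 cuts → 2 fragments:
  1080 − 431 = 649 bp
  wrap: 1161 − 1080 + 431 = 512 bp
Sorted largest to smallest: 649, 512 bp.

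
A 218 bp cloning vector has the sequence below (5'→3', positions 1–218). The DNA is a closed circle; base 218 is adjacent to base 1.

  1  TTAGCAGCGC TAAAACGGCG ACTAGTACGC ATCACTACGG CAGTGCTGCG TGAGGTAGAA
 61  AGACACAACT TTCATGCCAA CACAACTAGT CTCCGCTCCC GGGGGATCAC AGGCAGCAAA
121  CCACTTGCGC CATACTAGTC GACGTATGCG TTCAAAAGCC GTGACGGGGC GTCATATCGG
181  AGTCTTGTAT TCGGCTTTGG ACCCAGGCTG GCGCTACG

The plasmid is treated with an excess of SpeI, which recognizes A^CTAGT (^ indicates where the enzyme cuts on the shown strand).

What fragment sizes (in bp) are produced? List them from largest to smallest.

SpeI sites (ACTAGT) start at positions 21, 85, 134.
SpeI cuts after the first base of each site, so after positions 21, 85, 134.
Circular molecule, 3 cuts → 3 fragments:
  22–85 → 64 bp
  86–134 → 49 bp
  135–218 then 1–21 → 84 + 21 = 105 bp
Sorted largest to smallest: 105, 64, 49 bp.

105, 64, 49 bp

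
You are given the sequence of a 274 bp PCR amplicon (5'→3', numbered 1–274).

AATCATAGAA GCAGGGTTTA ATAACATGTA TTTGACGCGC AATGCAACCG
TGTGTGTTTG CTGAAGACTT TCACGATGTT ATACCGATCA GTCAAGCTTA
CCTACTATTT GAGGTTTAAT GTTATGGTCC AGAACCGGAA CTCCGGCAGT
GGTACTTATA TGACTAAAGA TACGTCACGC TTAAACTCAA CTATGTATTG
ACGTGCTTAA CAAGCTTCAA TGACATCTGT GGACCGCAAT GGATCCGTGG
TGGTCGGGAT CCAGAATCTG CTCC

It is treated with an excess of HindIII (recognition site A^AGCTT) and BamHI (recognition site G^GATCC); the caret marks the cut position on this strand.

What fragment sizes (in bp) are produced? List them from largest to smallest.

118, 94, 29, 17, 16 bp

HindIII sites (AAGCTT) start at positions 94, 212.
HindIII cuts after the first base of each site, so after positions 94, 212.
BamHI sites (GGATCC) start at positions 241, 257.
BamHI cuts after the first base of each site, so after positions 241, 257.
Combined cut positions: 94, 212, 241, 257.
Linear molecule, 4 cuts → 5 fragments:
  1–94 → 94 bp
  95–212 → 118 bp
  213–241 → 29 bp
  242–257 → 16 bp
  258–274 → 17 bp
Sorted largest to smallest: 118, 94, 29, 17, 16 bp.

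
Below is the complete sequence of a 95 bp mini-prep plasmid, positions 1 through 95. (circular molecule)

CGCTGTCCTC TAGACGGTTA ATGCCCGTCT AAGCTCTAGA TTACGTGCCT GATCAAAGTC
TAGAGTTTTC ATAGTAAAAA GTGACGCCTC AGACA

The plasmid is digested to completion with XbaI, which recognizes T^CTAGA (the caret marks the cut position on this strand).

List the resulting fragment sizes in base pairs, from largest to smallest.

XbaI sites (TCTAGA) start at positions 9, 35, 59.
XbaI cuts after the first base of each site, so after positions 9, 35, 59.
Circular molecule, 3 cuts → 3 fragments:
  10–35 → 26 bp
  36–59 → 24 bp
  60–95 then 1–9 → 36 + 9 = 45 bp
Sorted largest to smallest: 45, 26, 24 bp.

45, 26, 24 bp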